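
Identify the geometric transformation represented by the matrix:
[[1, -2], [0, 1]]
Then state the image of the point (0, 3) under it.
horizontal shear with factor -2; image of (0, 3) is (-6, 3)

The matrix [[1, k], [0, 1]] sends (x, y) to (x + -2y, y), leaving the y-coordinate fixed: a horizontal shear.
The matrix [[1, -2], [0, 1]] represents: horizontal shear with factor -2.
Applying it to (0, 3): [1·0 + -2·3, 0·0 + 1·3] = (-6, 3).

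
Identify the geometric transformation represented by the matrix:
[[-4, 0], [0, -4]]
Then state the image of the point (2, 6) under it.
uniform scaling by factor -4; image of (2, 6) is (-8, -24)

This is a diagonal matrix with equal entries -4, so it scales both axes by the same factor -4.
The matrix [[-4, 0], [0, -4]] represents: uniform scaling by factor -4.
Applying it to (2, 6): [-4·2 + 0·6, 0·2 + -4·6] = (-8, -24).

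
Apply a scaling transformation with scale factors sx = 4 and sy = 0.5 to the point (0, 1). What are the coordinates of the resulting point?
(0, 0.5)

Scaling matrix:
[[4, 0], [0, 0.50]]
Result: (0 × 4, 1 × 0.5) = (0, 0.5)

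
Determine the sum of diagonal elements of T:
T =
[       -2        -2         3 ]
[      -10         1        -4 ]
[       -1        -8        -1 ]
tr(T) = -2 + 1 - 1 = -2

The trace of a square matrix is the sum of its diagonal entries.
Diagonal entries of T: T[0][0] = -2, T[1][1] = 1, T[2][2] = -1.
tr(T) = -2 + 1 - 1 = -2.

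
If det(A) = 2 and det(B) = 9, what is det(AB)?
18

Use the multiplicative property of determinants: det(AB) = det(A)*det(B).
det(AB) = (2)*(9) = 18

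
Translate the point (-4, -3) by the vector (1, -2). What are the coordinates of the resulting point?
(-3, -5)

Translation by (1, -2):
x' = -4 + 1 = -3
y' = -3 + -2 = -5
Homogeneous matrix: [[1, 0, 1], [0, 1, -2], [0, 0, 1]]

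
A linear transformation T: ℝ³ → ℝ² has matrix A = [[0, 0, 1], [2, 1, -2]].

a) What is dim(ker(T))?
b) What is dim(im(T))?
dim(ker) = 1, dim(im) = 2

The two rows are not scalar multiples of one another (no single k satisfies row 2 = k × row 1), so they are linearly independent.
Thus rank(A) = 2.
dim(im(T)) = rank(A) = 2.
By the rank-nullity theorem applied to T: ℝ³ → ℝ², rank(A) + nullity(A) = 3 (the domain dimension), so dim(ker(T)) = 3 - 2 = 1.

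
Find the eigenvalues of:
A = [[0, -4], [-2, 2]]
λ = -2, 4

Solve det(A - λI) = 0. For a 2×2 matrix this is λ² - (trace)λ + det = 0.
trace(A) = 0 + 2 = 2.
det(A) = (0)*(2) - (-4)*(-2) = 0 - 8 = -8.
Characteristic equation: λ² - (2)λ + (-8) = 0.
Discriminant: (2)² - 4*(-8) = 4 + 32 = 36.
Roots: λ = (2 ± √36) / 2 = -2, 4.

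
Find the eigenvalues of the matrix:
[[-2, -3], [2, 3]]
λ = 0 and λ = 1

Characteristic equation: det(A - λI) = 0
λ² - (trace)λ + (det) = 0
λ² - (1)λ + (0) = 0
λ² - 1λ + 0 = 0
Solving: λ = 0, 1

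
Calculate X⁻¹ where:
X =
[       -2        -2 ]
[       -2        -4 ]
det(X) = 4
X⁻¹ =
[       -1       1/2 ]
[      1/2      -1/2 ]

For a 2×2 matrix X = [[a, b], [c, d]] with det(X) ≠ 0, X⁻¹ = (1/det(X)) * [[d, -b], [-c, a]].
det(X) = (-2)*(-4) - (-2)*(-2) = 8 - 4 = 4.
X⁻¹ = (1/4) * [[-4, 2], [2, -2]].
Dividing each entry by 4 and reducing:
X⁻¹ =
[       -1       1/2 ]
[      1/2      -1/2 ]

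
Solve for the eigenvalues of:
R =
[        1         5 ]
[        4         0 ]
λ = -4, 5

Solve det(R - λI) = 0. For a 2×2 matrix the characteristic equation is λ² - (trace)λ + det = 0.
trace(R) = a + d = 1 + 0 = 1.
det(R) = a*d - b*c = (1)*(0) - (5)*(4) = 0 - 20 = -20.
Characteristic equation: λ² - (1)λ + (-20) = 0.
Discriminant = (1)² - 4*(-20) = 1 + 80 = 81.
λ = (1 ± √81) / 2 = (1 ± 9) / 2 = -4, 5.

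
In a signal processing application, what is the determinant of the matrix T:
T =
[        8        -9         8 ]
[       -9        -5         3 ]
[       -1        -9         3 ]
det(T) = 488

Expand along row 0 (cofactor expansion): det(T) = a*(e*i - f*h) - b*(d*i - f*g) + c*(d*h - e*g), where the 3×3 is [[a, b, c], [d, e, f], [g, h, i]].
Minor M_00 = (-5)*(3) - (3)*(-9) = -15 + 27 = 12.
Minor M_01 = (-9)*(3) - (3)*(-1) = -27 + 3 = -24.
Minor M_02 = (-9)*(-9) - (-5)*(-1) = 81 - 5 = 76.
det(T) = (8)*(12) - (-9)*(-24) + (8)*(76) = 96 - 216 + 608 = 488.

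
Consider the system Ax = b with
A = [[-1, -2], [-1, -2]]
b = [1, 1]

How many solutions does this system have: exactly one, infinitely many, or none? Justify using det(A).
Infinitely many solutions

det(A) = (-1)*(-2) - (-2)*(-1) = 0, so A is singular (column 2 is 2 times column 1).
b = [1, 1] = -1 * column 1 of A, so b lies in the column space of A.
A singular matrix whose right-hand side is in its column space gives a 1-parameter family of solutions — infinitely many.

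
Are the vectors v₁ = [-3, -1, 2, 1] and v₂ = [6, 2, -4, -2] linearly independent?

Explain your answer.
No, linearly dependent (v₂ = -2·v₁)

Check whether there is a scalar k with v₂ = k·v₁.
Comparing components, k = -2 satisfies -2·[-3, -1, 2, 1] = [6, 2, -4, -2].
Since v₂ is a scalar multiple of v₁, the two vectors are linearly dependent.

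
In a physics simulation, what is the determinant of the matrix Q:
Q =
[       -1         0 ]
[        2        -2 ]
det(Q) = 2

For a 2×2 matrix [[a, b], [c, d]], det = a*d - b*c.
det(Q) = (-1)*(-2) - (0)*(2) = 2 - 0 = 2.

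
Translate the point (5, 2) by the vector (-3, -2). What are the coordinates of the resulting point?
(2, 0)

Translation by (-3, -2):
x' = 5 + -3 = 2
y' = 2 + -2 = 0
Homogeneous matrix: [[1, 0, -3], [0, 1, -2], [0, 0, 1]]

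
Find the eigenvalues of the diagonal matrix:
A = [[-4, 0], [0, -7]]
λ₁ = -4, λ₂ = -7

The characteristic polynomial of A is det(A - λI) = (-4 - λ)(-7 - λ) = 0.
The roots are λ = -4 and λ = -7, so the eigenvalues are the diagonal entries.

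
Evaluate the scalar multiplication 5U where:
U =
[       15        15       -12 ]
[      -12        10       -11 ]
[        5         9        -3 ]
5U =
[       75        75       -60 ]
[      -60        50       -55 ]
[       25        45       -15 ]

Scalar multiplication is elementwise: (5U)[i][j] = 5 * U[i][j].
  (5U)[0][0] = 5 * (15) = 75
  (5U)[0][1] = 5 * (15) = 75
  (5U)[0][2] = 5 * (-12) = -60
  (5U)[1][0] = 5 * (-12) = -60
  (5U)[1][1] = 5 * (10) = 50
  (5U)[1][2] = 5 * (-11) = -55
  (5U)[2][0] = 5 * (5) = 25
  (5U)[2][1] = 5 * (9) = 45
  (5U)[2][2] = 5 * (-3) = -15
5U =
[       75        75       -60 ]
[      -60        50       -55 ]
[       25        45       -15 ]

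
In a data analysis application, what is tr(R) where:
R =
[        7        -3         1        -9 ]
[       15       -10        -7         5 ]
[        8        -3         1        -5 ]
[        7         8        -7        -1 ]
tr(R) = 7 - 10 + 1 - 1 = -3

The trace of a square matrix is the sum of its diagonal entries.
Diagonal entries of R: R[0][0] = 7, R[1][1] = -10, R[2][2] = 1, R[3][3] = -1.
tr(R) = 7 - 10 + 1 - 1 = -3.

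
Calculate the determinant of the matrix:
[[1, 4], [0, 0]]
0

For a 2×2 matrix [[a, b], [c, d]], det = ad - bc
det = (1)(0) - (4)(0) = 0 - 0 = 0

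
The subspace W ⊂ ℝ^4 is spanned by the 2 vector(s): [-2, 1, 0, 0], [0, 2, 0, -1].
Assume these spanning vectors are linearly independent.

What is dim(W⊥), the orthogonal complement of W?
dim(W⊥) = 2

For any subspace W of ℝ^n, dim(W) + dim(W⊥) = n (the whole-space dimension).
Here the given 2 vectors are linearly independent, so dim(W) = 2.
Thus dim(W⊥) = n - dim(W) = 4 - 2 = 2.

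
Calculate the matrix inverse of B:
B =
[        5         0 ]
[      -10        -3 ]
det(B) = -15
B⁻¹ =
[      1/5         0 ]
[     -2/3      -1/3 ]

For a 2×2 matrix B = [[a, b], [c, d]] with det(B) ≠ 0, B⁻¹ = (1/det(B)) * [[d, -b], [-c, a]].
det(B) = (5)*(-3) - (0)*(-10) = -15 - 0 = -15.
B⁻¹ = (1/-15) * [[-3, 0], [10, 5]].
Dividing each entry by -15 and reducing:
B⁻¹ =
[      1/5         0 ]
[     -2/3      -1/3 ]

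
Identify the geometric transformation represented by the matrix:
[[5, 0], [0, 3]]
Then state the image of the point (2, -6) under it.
non-uniform scaling by (5, 3); image of (2, -6) is (10, -18)

This is diagonal with distinct entries, so it scales the x-axis by 5 and the y-axis by 3.
The matrix [[5, 0], [0, 3]] represents: non-uniform scaling by (5, 3).
Applying it to (2, -6): [5·2 + 0·-6, 0·2 + 3·-6] = (10, -18).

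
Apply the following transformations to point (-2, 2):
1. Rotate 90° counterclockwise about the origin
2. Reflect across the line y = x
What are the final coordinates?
(-2, -2)

Step 1: Rotate 90° → (-2, -2)
Step 2: Reflect across the line y = x → (-2, -2)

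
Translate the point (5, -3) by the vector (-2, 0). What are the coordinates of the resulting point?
(3, -3)

Translation by (-2, 0):
x' = 5 + -2 = 3
y' = -3 + 0 = -3
Homogeneous matrix: [[1, 0, -2], [0, 1, 0], [0, 0, 1]]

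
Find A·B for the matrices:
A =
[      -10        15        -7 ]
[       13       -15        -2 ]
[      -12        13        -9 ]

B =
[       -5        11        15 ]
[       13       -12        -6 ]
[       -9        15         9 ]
AB =
[      308      -395      -303 ]
[     -242       293       267 ]
[      310      -423      -339 ]

Matrix multiplication: (AB)[i][j] = sum over k of A[i][k] * B[k][j].
  (AB)[0][0] = (-10)*(-5) + (15)*(13) + (-7)*(-9) = 308
  (AB)[0][1] = (-10)*(11) + (15)*(-12) + (-7)*(15) = -395
  (AB)[0][2] = (-10)*(15) + (15)*(-6) + (-7)*(9) = -303
  (AB)[1][0] = (13)*(-5) + (-15)*(13) + (-2)*(-9) = -242
  (AB)[1][1] = (13)*(11) + (-15)*(-12) + (-2)*(15) = 293
  (AB)[1][2] = (13)*(15) + (-15)*(-6) + (-2)*(9) = 267
  (AB)[2][0] = (-12)*(-5) + (13)*(13) + (-9)*(-9) = 310
  (AB)[2][1] = (-12)*(11) + (13)*(-12) + (-9)*(15) = -423
  (AB)[2][2] = (-12)*(15) + (13)*(-6) + (-9)*(9) = -339
AB =
[      308      -395      -303 ]
[     -242       293       267 ]
[      310      -423      -339 ]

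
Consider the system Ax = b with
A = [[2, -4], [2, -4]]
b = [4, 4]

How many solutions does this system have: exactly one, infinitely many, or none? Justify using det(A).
Infinitely many solutions

det(A) = (2)*(-4) - (-4)*(2) = 0, so A is singular (column 2 is -2 times column 1).
b = [4, 4] = 2 * column 1 of A, so b lies in the column space of A.
A singular matrix whose right-hand side is in its column space gives a 1-parameter family of solutions — infinitely many.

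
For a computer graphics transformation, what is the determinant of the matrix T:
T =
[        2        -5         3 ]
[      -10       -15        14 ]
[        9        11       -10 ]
det(T) = -63

Expand along row 0 (cofactor expansion): det(T) = a*(e*i - f*h) - b*(d*i - f*g) + c*(d*h - e*g), where the 3×3 is [[a, b, c], [d, e, f], [g, h, i]].
Minor M_00 = (-15)*(-10) - (14)*(11) = 150 - 154 = -4.
Minor M_01 = (-10)*(-10) - (14)*(9) = 100 - 126 = -26.
Minor M_02 = (-10)*(11) - (-15)*(9) = -110 + 135 = 25.
det(T) = (2)*(-4) - (-5)*(-26) + (3)*(25) = -8 - 130 + 75 = -63.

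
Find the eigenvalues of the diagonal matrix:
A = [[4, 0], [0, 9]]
λ₁ = 4, λ₂ = 9

The characteristic polynomial of A is det(A - λI) = (4 - λ)(9 - λ) = 0.
The roots are λ = 4 and λ = 9, so the eigenvalues are the diagonal entries.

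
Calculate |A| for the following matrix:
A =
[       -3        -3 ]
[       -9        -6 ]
det(A) = -9

For a 2×2 matrix [[a, b], [c, d]], det = a*d - b*c.
det(A) = (-3)*(-6) - (-3)*(-9) = 18 - 27 = -9.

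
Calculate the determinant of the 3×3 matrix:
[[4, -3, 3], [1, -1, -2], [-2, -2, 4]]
-44

Expansion along first row:
det = 4·det([[-1,-2],[-2,4]]) - -3·det([[1,-2],[-2,4]]) + 3·det([[1,-1],[-2,-2]])
    = 4·(-1·4 - -2·-2) - -3·(1·4 - -2·-2) + 3·(1·-2 - -1·-2)
    = 4·-8 - -3·0 + 3·-4
    = -32 + 0 + -12 = -44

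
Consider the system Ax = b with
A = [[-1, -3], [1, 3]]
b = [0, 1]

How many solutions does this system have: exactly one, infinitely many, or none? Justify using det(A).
No solution

det(A) = (-1)*(3) - (-3)*(1) = 0, so A is singular.
The column space of A is span(column 1) = span([-1, 1]).
b = [0, 1] is not a scalar multiple of column 1, so b ∉ column space and the system is inconsistent — no solution.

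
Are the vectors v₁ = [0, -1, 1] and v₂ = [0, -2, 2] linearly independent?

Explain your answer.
No, linearly dependent (v₂ = 2·v₁)

Check whether there is a scalar k with v₂ = k·v₁.
Comparing components, k = 2 satisfies 2·[0, -1, 1] = [0, -2, 2].
Since v₂ is a scalar multiple of v₁, the two vectors are linearly dependent.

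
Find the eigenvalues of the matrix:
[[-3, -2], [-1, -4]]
λ = -5 and λ = -2

Characteristic equation: det(A - λI) = 0
λ² - (trace)λ + (det) = 0
λ² - (-7)λ + (10) = 0
λ² + 7λ + 10 = 0
Solving: λ = -5, -2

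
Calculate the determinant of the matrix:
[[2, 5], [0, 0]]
0

For a 2×2 matrix [[a, b], [c, d]], det = ad - bc
det = (2)(0) - (5)(0) = 0 - 0 = 0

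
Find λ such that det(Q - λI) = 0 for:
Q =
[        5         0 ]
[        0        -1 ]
λ = -1, 5

Solve det(Q - λI) = 0. For a 2×2 matrix the characteristic equation is λ² - (trace)λ + det = 0.
trace(Q) = a + d = 5 - 1 = 4.
det(Q) = a*d - b*c = (5)*(-1) - (0)*(0) = -5 - 0 = -5.
Characteristic equation: λ² - (4)λ + (-5) = 0.
Discriminant = (4)² - 4*(-5) = 16 + 20 = 36.
λ = (4 ± √36) / 2 = (4 ± 6) / 2 = -1, 5.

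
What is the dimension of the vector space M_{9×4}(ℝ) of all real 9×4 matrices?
Dimension = 36

A real 9×4 matrix is determined by its 9·4 = 36 independent entries.
A standard basis is {E_ij : 1 ≤ i ≤ 9, 1 ≤ j ≤ 4}, where E_ij has a 1 in position (i, j) and 0 elsewhere — there are 36 such matrices, and they are linearly independent and span M_{9×4}(ℝ).
Therefore dim(M_{9×4}(ℝ)) = 36.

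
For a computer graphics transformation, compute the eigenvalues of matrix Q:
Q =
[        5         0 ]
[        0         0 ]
λ = 0, 5

Solve det(Q - λI) = 0. For a 2×2 matrix the characteristic equation is λ² - (trace)λ + det = 0.
trace(Q) = a + d = 5 + 0 = 5.
det(Q) = a*d - b*c = (5)*(0) - (0)*(0) = 0 - 0 = 0.
Characteristic equation: λ² - (5)λ + (0) = 0.
Discriminant = (5)² - 4*(0) = 25 - 0 = 25.
λ = (5 ± √25) / 2 = (5 ± 5) / 2 = 0, 5.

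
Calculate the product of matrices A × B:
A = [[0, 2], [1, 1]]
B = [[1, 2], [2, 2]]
[[4, 4], [3, 4]]

Matrix multiplication:
C[0][0] = 0×1 + 2×2 = 4
C[0][1] = 0×2 + 2×2 = 4
C[1][0] = 1×1 + 1×2 = 3
C[1][1] = 1×2 + 1×2 = 4
Result: [[4, 4], [3, 4]]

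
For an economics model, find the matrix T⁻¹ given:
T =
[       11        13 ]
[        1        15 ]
det(T) = 152
T⁻¹ =
[   15/152   -13/152 ]
[   -1/152    11/152 ]

For a 2×2 matrix T = [[a, b], [c, d]] with det(T) ≠ 0, T⁻¹ = (1/det(T)) * [[d, -b], [-c, a]].
det(T) = (11)*(15) - (13)*(1) = 165 - 13 = 152.
T⁻¹ = (1/152) * [[15, -13], [-1, 11]].
Dividing each entry by 152 and reducing:
T⁻¹ =
[   15/152   -13/152 ]
[   -1/152    11/152 ]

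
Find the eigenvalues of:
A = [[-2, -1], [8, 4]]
λ = 0, 2

Solve det(A - λI) = 0. For a 2×2 matrix this is λ² - (trace)λ + det = 0.
trace(A) = -2 + 4 = 2.
det(A) = (-2)*(4) - (-1)*(8) = -8 + 8 = 0.
Characteristic equation: λ² - (2)λ + (0) = 0.
Discriminant: (2)² - 4*(0) = 4 - 0 = 4.
Roots: λ = (2 ± √4) / 2 = 0, 2.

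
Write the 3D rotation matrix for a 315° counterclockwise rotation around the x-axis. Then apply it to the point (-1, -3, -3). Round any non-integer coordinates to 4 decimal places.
R = [[1, 0, 0], [0, √2/2, √2/2], [0, -√2/2, √2/2]]; R·(-1, -3, -3) = (-1.0000, -4.2426, 0.0000)

Rotation matrix for 315° around x-axis:
cos(315°) = √2/2, sin(315°) = -√2/2
R = [[1, 0, 0], [0, √2/2, √2/2], [0, -√2/2, √2/2]]
Apply to (-1, -3, -3): R·[-1, -3, -3]ᵀ = (-1.0000, -4.2426, 0.0000)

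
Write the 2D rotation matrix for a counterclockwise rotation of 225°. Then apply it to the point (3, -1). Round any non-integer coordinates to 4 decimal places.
R = [[-√2/2, √2/2], [-√2/2, -√2/2]]; R·(3, -1) = (-2.8284, -1.4142)

Rotation matrix formula: R(θ) = [[cos θ, -sin θ], [sin θ, cos θ]]
For θ = 225°:
cos(225°) = -√2/2
sin(225°) = -√2/2
R = [[-√2/2, √2/2], [-√2/2, -√2/2]]
Apply to (3, -1): [-√2/2·3 + (√2/2)·-1, -√2/2·3 + -√2/2·-1] = (-2.8284, -1.4142)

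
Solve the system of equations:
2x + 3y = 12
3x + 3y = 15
x = 3, y = 2

Use elimination (row reduction):
Equation 1: 2x + 3y = 12.
Equation 2: 3x + 3y = 15.
Multiply Eq1 by 3 and Eq2 by 2: 6x + 9y = 36;  6x + 6y = 30.
Subtract: (-3)y = -6, so y = 2.
Back-substitute into Eq1: 2x + 3*(2) = 12, so x = 3.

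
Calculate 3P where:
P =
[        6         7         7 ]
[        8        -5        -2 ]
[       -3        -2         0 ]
3P =
[       18        21        21 ]
[       24       -15        -6 ]
[       -9        -6         0 ]

Scalar multiplication is elementwise: (3P)[i][j] = 3 * P[i][j].
  (3P)[0][0] = 3 * (6) = 18
  (3P)[0][1] = 3 * (7) = 21
  (3P)[0][2] = 3 * (7) = 21
  (3P)[1][0] = 3 * (8) = 24
  (3P)[1][1] = 3 * (-5) = -15
  (3P)[1][2] = 3 * (-2) = -6
  (3P)[2][0] = 3 * (-3) = -9
  (3P)[2][1] = 3 * (-2) = -6
  (3P)[2][2] = 3 * (0) = 0
3P =
[       18        21        21 ]
[       24       -15        -6 ]
[       -9        -6         0 ]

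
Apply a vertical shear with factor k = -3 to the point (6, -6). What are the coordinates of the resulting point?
(6, -24)

Shear matrix for vertical shear with factor k = -3:
[[1, 0], [-3, 1]]
Result: (6, -6) → (6, -24)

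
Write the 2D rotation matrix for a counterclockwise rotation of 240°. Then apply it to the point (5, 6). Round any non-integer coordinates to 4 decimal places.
R = [[-1/2, √3/2], [-√3/2, -1/2]]; R·(5, 6) = (2.6962, -7.3301)

Rotation matrix formula: R(θ) = [[cos θ, -sin θ], [sin θ, cos θ]]
For θ = 240°:
cos(240°) = -1/2
sin(240°) = -√3/2
R = [[-1/2, √3/2], [-√3/2, -1/2]]
Apply to (5, 6): [-1/2·5 + (√3/2)·6, -√3/2·5 + -1/2·6] = (2.6962, -7.3301)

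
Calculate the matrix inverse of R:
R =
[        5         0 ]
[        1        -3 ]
det(R) = -15
R⁻¹ =
[      1/5         0 ]
[     1/15      -1/3 ]

For a 2×2 matrix R = [[a, b], [c, d]] with det(R) ≠ 0, R⁻¹ = (1/det(R)) * [[d, -b], [-c, a]].
det(R) = (5)*(-3) - (0)*(1) = -15 - 0 = -15.
R⁻¹ = (1/-15) * [[-3, 0], [-1, 5]].
Dividing each entry by -15 and reducing:
R⁻¹ =
[      1/5         0 ]
[     1/15      -1/3 ]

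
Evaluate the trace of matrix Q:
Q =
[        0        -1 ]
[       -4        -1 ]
tr(Q) = 0 - 1 = -1

The trace of a square matrix is the sum of its diagonal entries.
Diagonal entries of Q: Q[0][0] = 0, Q[1][1] = -1.
tr(Q) = 0 - 1 = -1.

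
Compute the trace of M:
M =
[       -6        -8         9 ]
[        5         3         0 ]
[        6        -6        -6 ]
tr(M) = -6 + 3 - 6 = -9

The trace of a square matrix is the sum of its diagonal entries.
Diagonal entries of M: M[0][0] = -6, M[1][1] = 3, M[2][2] = -6.
tr(M) = -6 + 3 - 6 = -9.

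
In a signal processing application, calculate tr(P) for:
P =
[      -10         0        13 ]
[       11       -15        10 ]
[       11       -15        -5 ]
tr(P) = -10 - 15 - 5 = -30

The trace of a square matrix is the sum of its diagonal entries.
Diagonal entries of P: P[0][0] = -10, P[1][1] = -15, P[2][2] = -5.
tr(P) = -10 - 15 - 5 = -30.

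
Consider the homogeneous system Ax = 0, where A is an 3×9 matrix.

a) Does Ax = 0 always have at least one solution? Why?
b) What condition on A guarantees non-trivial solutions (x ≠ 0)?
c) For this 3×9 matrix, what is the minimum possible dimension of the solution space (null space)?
a) Yes, x = 0 is always a solution. b) When A has linearly dependent columns (rank < n). c) Minimum nullity = 6.

a) x = 0 satisfies A·0 = 0, so the zero vector is always a solution.
b) Non-trivial solutions exist iff the columns of A are linearly dependent, equivalently rank(A) < n (the number of columns).
c) By rank-nullity, rank(A) + nullity(A) = n = 9. Since A has only 3 rows, rank(A) ≤ 3, so nullity(A) ≥ 9 - 3 = 6.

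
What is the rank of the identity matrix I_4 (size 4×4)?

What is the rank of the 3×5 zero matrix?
rank(I_4) = 4, rank(0) = 0

The identity I_4 has 4 columns that are the standard basis vectors e_1, …, e_4. These are linearly independent, so all 4 columns are pivots and rank(I_4) = 4.
The 3×5 zero matrix has every entry zero, so every row is the zero row and there are no pivots; rank(0) = 0.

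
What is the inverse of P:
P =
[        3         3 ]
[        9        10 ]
det(P) = 3
P⁻¹ =
[     10/3        -1 ]
[       -3         1 ]

For a 2×2 matrix P = [[a, b], [c, d]] with det(P) ≠ 0, P⁻¹ = (1/det(P)) * [[d, -b], [-c, a]].
det(P) = (3)*(10) - (3)*(9) = 30 - 27 = 3.
P⁻¹ = (1/3) * [[10, -3], [-9, 3]].
Dividing each entry by 3 and reducing:
P⁻¹ =
[     10/3        -1 ]
[       -3         1 ]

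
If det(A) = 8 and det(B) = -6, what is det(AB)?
-48

Use the multiplicative property of determinants: det(AB) = det(A)*det(B).
det(AB) = (8)*(-6) = -48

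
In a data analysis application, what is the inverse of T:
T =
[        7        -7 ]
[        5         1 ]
det(T) = 42
T⁻¹ =
[     1/42       1/6 ]
[    -5/42       1/6 ]

For a 2×2 matrix T = [[a, b], [c, d]] with det(T) ≠ 0, T⁻¹ = (1/det(T)) * [[d, -b], [-c, a]].
det(T) = (7)*(1) - (-7)*(5) = 7 + 35 = 42.
T⁻¹ = (1/42) * [[1, 7], [-5, 7]].
Dividing each entry by 42 and reducing:
T⁻¹ =
[     1/42       1/6 ]
[    -5/42       1/6 ]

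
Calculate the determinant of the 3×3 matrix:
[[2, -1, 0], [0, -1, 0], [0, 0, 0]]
0

Expansion along first row:
det = 2·det([[-1,0],[0,0]]) - -1·det([[0,0],[0,0]]) + 0·det([[0,-1],[0,0]])
    = 2·(-1·0 - 0·0) - -1·(0·0 - 0·0) + 0·(0·0 - -1·0)
    = 2·0 - -1·0 + 0·0
    = 0 + 0 + 0 = 0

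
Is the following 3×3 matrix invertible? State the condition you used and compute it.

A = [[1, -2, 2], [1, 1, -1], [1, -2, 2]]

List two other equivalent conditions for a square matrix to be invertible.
No, not invertible; det(A) = 0 (two rows are equal, so the rows are linearly dependent). Equivalent conditions (failing for this A): rank(A) < 3; Ax = 0 has non-trivial solutions; 0 is an eigenvalue; the columns are linearly dependent.

To check invertibility, compute det(A).
In this matrix, row 0 and the last row are identical, so one row is a scalar multiple of another and the rows are linearly dependent.
A matrix with linearly dependent rows has det = 0 and is not invertible.
Equivalent failed conditions:
- rank(A) < 3.
- Ax = 0 has non-trivial solutions.
- 0 is an eigenvalue.
- The columns are linearly dependent.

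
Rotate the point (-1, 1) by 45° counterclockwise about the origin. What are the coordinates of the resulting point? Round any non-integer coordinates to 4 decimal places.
(-1.4142, 0.0000)

Rotation matrix R(θ) = [[cos θ, -sin θ], [sin θ, cos θ]]; for θ = 45°:
R = [[√2/2, -√2/2], [√2/2, √2/2]]
Result: R × [-1, 1]ᵀ = [√2/2·-1 + (-√2/2)·1, √2/2·-1 + (√2/2)·1]ᵀ = (-1.4142, 0.0000)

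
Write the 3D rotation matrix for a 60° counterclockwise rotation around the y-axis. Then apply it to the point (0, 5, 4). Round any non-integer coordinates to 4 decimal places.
R = [[1/2, 0, √3/2], [0, 1, 0], [-√3/2, 0, 1/2]]; R·(0, 5, 4) = (3.4641, 5.0000, 2.0000)

Rotation matrix for 60° around y-axis:
cos(60°) = 1/2, sin(60°) = √3/2
R = [[1/2, 0, √3/2], [0, 1, 0], [-√3/2, 0, 1/2]]
Apply to (0, 5, 4): R·[0, 5, 4]ᵀ = (3.4641, 5.0000, 2.0000)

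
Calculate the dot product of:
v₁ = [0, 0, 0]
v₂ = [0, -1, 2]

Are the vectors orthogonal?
0, Yes

The dot product is the sum of products of corresponding components.
v₁·v₂ = (0)*(0) + (0)*(-1) + (0)*(2) = 0 + 0 + 0 = 0.
Two vectors are orthogonal iff their dot product is 0; here the dot product is 0, so the vectors are orthogonal.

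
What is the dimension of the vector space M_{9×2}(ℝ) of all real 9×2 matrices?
Dimension = 18

A real 9×2 matrix is determined by its 9·2 = 18 independent entries.
A standard basis is {E_ij : 1 ≤ i ≤ 9, 1 ≤ j ≤ 2}, where E_ij has a 1 in position (i, j) and 0 elsewhere — there are 18 such matrices, and they are linearly independent and span M_{9×2}(ℝ).
Therefore dim(M_{9×2}(ℝ)) = 18.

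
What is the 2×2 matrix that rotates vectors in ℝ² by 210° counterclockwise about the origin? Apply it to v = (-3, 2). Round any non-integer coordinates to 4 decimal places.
R = [[-√3/2, 1/2], [-1/2, -√3/2]]; R·v = (3.5981, -0.2321)

A counterclockwise rotation by angle θ in ℝ² has matrix R(θ) = [[cos θ, -sin θ], [sin θ, cos θ]].
For θ = 210°: cos θ = -√3/2, sin θ = -1/2.
R(210°) = [[-√3/2, 1/2], [-1/2, -√3/2]].
R·v = [-√3/2·-3 + (1/2)·2, -1/2·-3 + -√3/2·2] = (3.5981, -0.2321).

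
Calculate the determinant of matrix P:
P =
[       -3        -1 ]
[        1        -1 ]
det(P) = 4

For a 2×2 matrix [[a, b], [c, d]], det = a*d - b*c.
det(P) = (-3)*(-1) - (-1)*(1) = 3 + 1 = 4.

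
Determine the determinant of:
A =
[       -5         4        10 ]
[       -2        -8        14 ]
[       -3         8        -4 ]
det(A) = -200

Expand along row 0 (cofactor expansion): det(A) = a*(e*i - f*h) - b*(d*i - f*g) + c*(d*h - e*g), where the 3×3 is [[a, b, c], [d, e, f], [g, h, i]].
Minor M_00 = (-8)*(-4) - (14)*(8) = 32 - 112 = -80.
Minor M_01 = (-2)*(-4) - (14)*(-3) = 8 + 42 = 50.
Minor M_02 = (-2)*(8) - (-8)*(-3) = -16 - 24 = -40.
det(A) = (-5)*(-80) - (4)*(50) + (10)*(-40) = 400 - 200 - 400 = -200.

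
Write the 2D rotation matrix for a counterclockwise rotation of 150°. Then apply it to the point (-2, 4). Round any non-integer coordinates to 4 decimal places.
R = [[-√3/2, -1/2], [1/2, -√3/2]]; R·(-2, 4) = (-0.2679, -4.4641)

Rotation matrix formula: R(θ) = [[cos θ, -sin θ], [sin θ, cos θ]]
For θ = 150°:
cos(150°) = -√3/2
sin(150°) = 1/2
R = [[-√3/2, -1/2], [1/2, -√3/2]]
Apply to (-2, 4): [-√3/2·-2 + (-1/2)·4, 1/2·-2 + -√3/2·4] = (-0.2679, -4.4641)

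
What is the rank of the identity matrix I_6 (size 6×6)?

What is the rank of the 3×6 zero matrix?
rank(I_6) = 6, rank(0) = 0

The identity I_6 has 6 columns that are the standard basis vectors e_1, …, e_6. These are linearly independent, so all 6 columns are pivots and rank(I_6) = 6.
The 3×6 zero matrix has every entry zero, so every row is the zero row and there are no pivots; rank(0) = 0.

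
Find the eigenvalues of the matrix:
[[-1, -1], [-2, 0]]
λ = -2 and λ = 1

Characteristic equation: det(A - λI) = 0
λ² - (trace)λ + (det) = 0
λ² - (-1)λ + (-2) = 0
λ² + 1λ - 2 = 0
Solving: λ = -2, 1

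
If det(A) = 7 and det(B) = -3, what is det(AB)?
-21

Use the multiplicative property of determinants: det(AB) = det(A)*det(B).
det(AB) = (7)*(-3) = -21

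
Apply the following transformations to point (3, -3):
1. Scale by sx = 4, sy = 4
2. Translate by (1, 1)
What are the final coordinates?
(13, -11)

Step 1: Scale (3, -3) by (sx, sy) = (4, 4) → (12, -12)
Step 2: Translate by (1, 1) → (13, -11)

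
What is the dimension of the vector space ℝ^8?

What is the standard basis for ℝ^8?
Dimension = 8; standard basis = {e_1, e_2, e_3, …, e_8}

ℝ^8 is the space of 8-tuples of real numbers; its dimension is 8.
The standard basis consists of 8 vectors: e_1, e_2, e_3, …, e_8, where e_i is the vector with 1 in position i and 0 elsewhere.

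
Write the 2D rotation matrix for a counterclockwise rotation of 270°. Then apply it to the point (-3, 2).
R = [[0, 1], [-1, 0]]; R·(-3, 2) = (2, 3)

Rotation matrix formula: R(θ) = [[cos θ, -sin θ], [sin θ, cos θ]]
For θ = 270°:
cos(270°) = 0
sin(270°) = -1
R = [[0, 1], [-1, 0]]
Apply to (-3, 2): [0·-3 + (1)·2, -1·-3 + 0·2] = (2, 3)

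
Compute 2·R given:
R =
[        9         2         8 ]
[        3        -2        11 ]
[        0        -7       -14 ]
2R =
[       18         4        16 ]
[        6        -4        22 ]
[        0       -14       -28 ]

Scalar multiplication is elementwise: (2R)[i][j] = 2 * R[i][j].
  (2R)[0][0] = 2 * (9) = 18
  (2R)[0][1] = 2 * (2) = 4
  (2R)[0][2] = 2 * (8) = 16
  (2R)[1][0] = 2 * (3) = 6
  (2R)[1][1] = 2 * (-2) = -4
  (2R)[1][2] = 2 * (11) = 22
  (2R)[2][0] = 2 * (0) = 0
  (2R)[2][1] = 2 * (-7) = -14
  (2R)[2][2] = 2 * (-14) = -28
2R =
[       18         4        16 ]
[        6        -4        22 ]
[        0       -14       -28 ]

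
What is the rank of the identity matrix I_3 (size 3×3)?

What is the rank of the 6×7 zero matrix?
rank(I_3) = 3, rank(0) = 0

The identity I_3 has 3 columns that are the standard basis vectors e_1, …, e_3. These are linearly independent, so all 3 columns are pivots and rank(I_3) = 3.
The 6×7 zero matrix has every entry zero, so every row is the zero row and there are no pivots; rank(0) = 0.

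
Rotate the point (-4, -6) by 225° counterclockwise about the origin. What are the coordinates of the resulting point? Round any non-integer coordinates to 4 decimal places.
(-1.4142, 7.0711)

Rotation matrix R(θ) = [[cos θ, -sin θ], [sin θ, cos θ]]; for θ = 225°:
R = [[-√2/2, √2/2], [-√2/2, -√2/2]]
Result: R × [-4, -6]ᵀ = [-√2/2·-4 + (√2/2)·-6, -√2/2·-4 + (-√2/2)·-6]ᵀ = (-1.4142, 7.0711)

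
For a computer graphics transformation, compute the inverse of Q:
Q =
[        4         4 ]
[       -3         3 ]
det(Q) = 24
Q⁻¹ =
[      1/8      -1/6 ]
[      1/8       1/6 ]

For a 2×2 matrix Q = [[a, b], [c, d]] with det(Q) ≠ 0, Q⁻¹ = (1/det(Q)) * [[d, -b], [-c, a]].
det(Q) = (4)*(3) - (4)*(-3) = 12 + 12 = 24.
Q⁻¹ = (1/24) * [[3, -4], [3, 4]].
Dividing each entry by 24 and reducing:
Q⁻¹ =
[      1/8      -1/6 ]
[      1/8       1/6 ]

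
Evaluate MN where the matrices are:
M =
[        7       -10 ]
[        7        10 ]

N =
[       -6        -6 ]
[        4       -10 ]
MN =
[      -82        58 ]
[       -2      -142 ]

Matrix multiplication: (MN)[i][j] = sum over k of M[i][k] * N[k][j].
  (MN)[0][0] = (7)*(-6) + (-10)*(4) = -82
  (MN)[0][1] = (7)*(-6) + (-10)*(-10) = 58
  (MN)[1][0] = (7)*(-6) + (10)*(4) = -2
  (MN)[1][1] = (7)*(-6) + (10)*(-10) = -142
MN =
[      -82        58 ]
[       -2      -142 ]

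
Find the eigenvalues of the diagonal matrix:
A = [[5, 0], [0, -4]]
λ₁ = 5, λ₂ = -4

The characteristic polynomial of A is det(A - λI) = (5 - λ)(-4 - λ) = 0.
The roots are λ = 5 and λ = -4, so the eigenvalues are the diagonal entries.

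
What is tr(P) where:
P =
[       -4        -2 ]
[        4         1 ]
tr(P) = -4 + 1 = -3

The trace of a square matrix is the sum of its diagonal entries.
Diagonal entries of P: P[0][0] = -4, P[1][1] = 1.
tr(P) = -4 + 1 = -3.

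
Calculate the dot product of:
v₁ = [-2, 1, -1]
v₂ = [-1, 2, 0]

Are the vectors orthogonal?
4, No

The dot product is the sum of products of corresponding components.
v₁·v₂ = (-2)*(-1) + (1)*(2) + (-1)*(0) = 2 + 2 + 0 = 4.
Two vectors are orthogonal iff their dot product is 0; here the dot product is 4, so the vectors are not orthogonal.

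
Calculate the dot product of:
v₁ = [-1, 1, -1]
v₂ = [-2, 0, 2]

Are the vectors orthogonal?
0, Yes

The dot product is the sum of products of corresponding components.
v₁·v₂ = (-1)*(-2) + (1)*(0) + (-1)*(2) = 2 + 0 - 2 = 0.
Two vectors are orthogonal iff their dot product is 0; here the dot product is 0, so the vectors are orthogonal.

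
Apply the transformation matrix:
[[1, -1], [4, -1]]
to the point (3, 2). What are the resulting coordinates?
(1, 10)

Matrix multiplication:
[[1, -1], [4, -1]] × [3, 2]ᵀ
= [1×3 + -1×2, 4×3 + -1×2]ᵀ
= [1.0000, 10.0000]ᵀ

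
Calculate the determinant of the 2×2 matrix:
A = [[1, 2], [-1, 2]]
4

For A = [[a, b], [c, d]], det(A) = a*d - b*c.
det(A) = (1)*(2) - (2)*(-1) = 2 - -2 = 4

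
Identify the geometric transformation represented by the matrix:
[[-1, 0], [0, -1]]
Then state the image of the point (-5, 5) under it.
rotation by 180° (or reflection through origin); image of (-5, 5) is (5, -5)

This matches the form [[cos θ, -sin θ], [sin θ, cos θ]] of a rotation matrix; reading off cos θ and sin θ gives the angle.
The matrix [[-1, 0], [0, -1]] represents: rotation by 180° (or reflection through origin).
Applying it to (-5, 5): [-1·-5 + 0·5, 0·-5 + -1·5] = (5, -5).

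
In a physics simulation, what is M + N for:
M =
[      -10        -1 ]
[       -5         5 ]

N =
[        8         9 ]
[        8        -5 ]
M + N =
[       -2         8 ]
[        3         0 ]

Matrix addition is elementwise: (M+N)[i][j] = M[i][j] + N[i][j].
  (M+N)[0][0] = (-10) + (8) = -2
  (M+N)[0][1] = (-1) + (9) = 8
  (M+N)[1][0] = (-5) + (8) = 3
  (M+N)[1][1] = (5) + (-5) = 0
M + N =
[       -2         8 ]
[        3         0 ]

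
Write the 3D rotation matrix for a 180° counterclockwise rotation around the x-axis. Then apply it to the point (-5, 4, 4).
R = [[1, 0, 0], [0, -1, 0], [0, 0, -1]]; R·(-5, 4, 4) = (-5, -4, -4)

Rotation matrix for 180° around x-axis:
cos(180°) = -1, sin(180°) = 0
R = [[1, 0, 0], [0, -1, 0], [0, 0, -1]]
Apply to (-5, 4, 4): R·[-5, 4, 4]ᵀ = (-5, -4, -4)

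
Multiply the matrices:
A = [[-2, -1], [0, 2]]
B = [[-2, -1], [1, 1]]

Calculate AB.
[[3, 1], [2, 2]]

Each entry (i,j) of AB = sum over k of A[i][k]*B[k][j].
(AB)[0][0] = (-2)*(-2) + (-1)*(1) = 3
(AB)[0][1] = (-2)*(-1) + (-1)*(1) = 1
(AB)[1][0] = (0)*(-2) + (2)*(1) = 2
(AB)[1][1] = (0)*(-1) + (2)*(1) = 2
AB = [[3, 1], [2, 2]]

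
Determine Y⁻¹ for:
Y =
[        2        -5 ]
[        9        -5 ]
det(Y) = 35
Y⁻¹ =
[     -1/7       1/7 ]
[    -9/35      2/35 ]

For a 2×2 matrix Y = [[a, b], [c, d]] with det(Y) ≠ 0, Y⁻¹ = (1/det(Y)) * [[d, -b], [-c, a]].
det(Y) = (2)*(-5) - (-5)*(9) = -10 + 45 = 35.
Y⁻¹ = (1/35) * [[-5, 5], [-9, 2]].
Dividing each entry by 35 and reducing:
Y⁻¹ =
[     -1/7       1/7 ]
[    -9/35      2/35 ]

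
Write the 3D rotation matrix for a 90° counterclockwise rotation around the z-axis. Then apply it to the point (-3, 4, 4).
R = [[0, -1, 0], [1, 0, 0], [0, 0, 1]]; R·(-3, 4, 4) = (-4, -3, 4)

Rotation matrix for 90° around z-axis:
cos(90°) = 0, sin(90°) = 1
R = [[0, -1, 0], [1, 0, 0], [0, 0, 1]]
Apply to (-3, 4, 4): R·[-3, 4, 4]ᵀ = (-4, -3, 4)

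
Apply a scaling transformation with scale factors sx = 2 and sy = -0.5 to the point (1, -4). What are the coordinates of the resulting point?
(2, 2.0)

Scaling matrix:
[[2, 0], [0, -0.50]]
Result: (1 × 2, -4 × -0.5) = (2, 2.0)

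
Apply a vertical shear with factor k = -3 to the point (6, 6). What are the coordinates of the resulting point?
(6, -12)

Shear matrix for vertical shear with factor k = -3:
[[1, 0], [-3, 1]]
Result: (6, 6) → (6, -12)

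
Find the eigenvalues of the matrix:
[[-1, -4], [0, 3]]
λ = -1 and λ = 3

Characteristic equation: det(A - λI) = 0
λ² - (trace)λ + (det) = 0
λ² - (2)λ + (-3) = 0
λ² - 2λ - 3 = 0
Solving: λ = -1, 3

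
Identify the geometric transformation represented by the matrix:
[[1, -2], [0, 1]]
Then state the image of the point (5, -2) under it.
horizontal shear with factor -2; image of (5, -2) is (9, -2)

The matrix [[1, k], [0, 1]] sends (x, y) to (x + -2y, y), leaving the y-coordinate fixed: a horizontal shear.
The matrix [[1, -2], [0, 1]] represents: horizontal shear with factor -2.
Applying it to (5, -2): [1·5 + -2·-2, 0·5 + 1·-2] = (9, -2).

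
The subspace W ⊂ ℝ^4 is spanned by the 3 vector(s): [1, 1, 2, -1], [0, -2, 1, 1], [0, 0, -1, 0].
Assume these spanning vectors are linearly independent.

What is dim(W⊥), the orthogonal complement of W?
dim(W⊥) = 1

For any subspace W of ℝ^n, dim(W) + dim(W⊥) = n (the whole-space dimension).
Here the given 3 vectors are linearly independent, so dim(W) = 3.
Thus dim(W⊥) = n - dim(W) = 4 - 3 = 1.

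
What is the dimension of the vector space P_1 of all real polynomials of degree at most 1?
Dimension = 2

A polynomial of degree at most 1 can be written as a₀ + a₁x, with 2 free coefficients a₀, a₁.
The set {1, x} is a basis: it spans P_1 (every such polynomial is a linear combination of these) and is linearly independent (a polynomial is zero iff all its coefficients are zero).
Therefore dim(P_1) = 1 + 1 = 2.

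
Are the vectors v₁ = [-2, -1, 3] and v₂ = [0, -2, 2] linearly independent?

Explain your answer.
Yes, linearly independent

Two vectors are linearly dependent iff one is a scalar multiple of the other.
No single scalar k satisfies v₂ = k·v₁ (the ratios of corresponding entries disagree), so v₁ and v₂ are linearly independent.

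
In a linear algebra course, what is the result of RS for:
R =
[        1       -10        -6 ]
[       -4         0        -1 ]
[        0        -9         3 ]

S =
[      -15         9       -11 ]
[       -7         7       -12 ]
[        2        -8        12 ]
RS =
[       43       -13        37 ]
[       58       -28        32 ]
[       69       -87       144 ]

Matrix multiplication: (RS)[i][j] = sum over k of R[i][k] * S[k][j].
  (RS)[0][0] = (1)*(-15) + (-10)*(-7) + (-6)*(2) = 43
  (RS)[0][1] = (1)*(9) + (-10)*(7) + (-6)*(-8) = -13
  (RS)[0][2] = (1)*(-11) + (-10)*(-12) + (-6)*(12) = 37
  (RS)[1][0] = (-4)*(-15) + (0)*(-7) + (-1)*(2) = 58
  (RS)[1][1] = (-4)*(9) + (0)*(7) + (-1)*(-8) = -28
  (RS)[1][2] = (-4)*(-11) + (0)*(-12) + (-1)*(12) = 32
  (RS)[2][0] = (0)*(-15) + (-9)*(-7) + (3)*(2) = 69
  (RS)[2][1] = (0)*(9) + (-9)*(7) + (3)*(-8) = -87
  (RS)[2][2] = (0)*(-11) + (-9)*(-12) + (3)*(12) = 144
RS =
[       43       -13        37 ]
[       58       -28        32 ]
[       69       -87       144 ]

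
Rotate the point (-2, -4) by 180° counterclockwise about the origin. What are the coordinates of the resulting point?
(2, 4)

Rotation matrix R(θ) = [[cos θ, -sin θ], [sin θ, cos θ]]; for θ = 180°:
R = [[-1, 0], [0, -1]]
Result: R × [-2, -4]ᵀ = [-1·-2 + (0)·-4, 0·-2 + (-1)·-4]ᵀ = (2, 4)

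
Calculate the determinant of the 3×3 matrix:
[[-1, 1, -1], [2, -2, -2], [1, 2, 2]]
-12

Expansion along first row:
det = -1·det([[-2,-2],[2,2]]) - 1·det([[2,-2],[1,2]]) + -1·det([[2,-2],[1,2]])
    = -1·(-2·2 - -2·2) - 1·(2·2 - -2·1) + -1·(2·2 - -2·1)
    = -1·0 - 1·6 + -1·6
    = 0 + -6 + -6 = -12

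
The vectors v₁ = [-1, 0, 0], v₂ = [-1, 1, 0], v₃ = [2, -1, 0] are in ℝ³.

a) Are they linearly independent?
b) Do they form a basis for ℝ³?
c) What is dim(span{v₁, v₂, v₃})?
Not independent, not a basis, dim(span) = 2

Check whether v₃ can be written as a linear combination of v₁ and v₂.
v₃ = (-1)·v₁ + (-1)·v₂ = [2, -1, 0], so the three vectors are linearly dependent.
Thus they do not form a basis for ℝ³, and dim(span{v₁, v₂, v₃}) = 2 (spanned by v₁ and v₂).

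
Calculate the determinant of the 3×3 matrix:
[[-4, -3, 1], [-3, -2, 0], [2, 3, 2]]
-7

Expansion along first row:
det = -4·det([[-2,0],[3,2]]) - -3·det([[-3,0],[2,2]]) + 1·det([[-3,-2],[2,3]])
    = -4·(-2·2 - 0·3) - -3·(-3·2 - 0·2) + 1·(-3·3 - -2·2)
    = -4·-4 - -3·-6 + 1·-5
    = 16 + -18 + -5 = -7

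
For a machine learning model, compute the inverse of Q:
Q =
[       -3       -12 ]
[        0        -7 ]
det(Q) = 21
Q⁻¹ =
[     -1/3       4/7 ]
[        0      -1/7 ]

For a 2×2 matrix Q = [[a, b], [c, d]] with det(Q) ≠ 0, Q⁻¹ = (1/det(Q)) * [[d, -b], [-c, a]].
det(Q) = (-3)*(-7) - (-12)*(0) = 21 - 0 = 21.
Q⁻¹ = (1/21) * [[-7, 12], [0, -3]].
Dividing each entry by 21 and reducing:
Q⁻¹ =
[     -1/3       4/7 ]
[        0      -1/7 ]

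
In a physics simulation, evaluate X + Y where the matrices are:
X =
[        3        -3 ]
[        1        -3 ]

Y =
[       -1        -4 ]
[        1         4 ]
X + Y =
[        2        -7 ]
[        2         1 ]

Matrix addition is elementwise: (X+Y)[i][j] = X[i][j] + Y[i][j].
  (X+Y)[0][0] = (3) + (-1) = 2
  (X+Y)[0][1] = (-3) + (-4) = -7
  (X+Y)[1][0] = (1) + (1) = 2
  (X+Y)[1][1] = (-3) + (4) = 1
X + Y =
[        2        -7 ]
[        2         1 ]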